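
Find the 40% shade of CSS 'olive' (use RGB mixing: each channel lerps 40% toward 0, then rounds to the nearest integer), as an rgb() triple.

rgb(77, 77, 0)

CSS olive is rgb(128, 128, 0).
Per channel, c → c + 0.4(0 − c):
  R: 128 − 51.2 = 76.8 → 77
  G: 128 − 51.2 = 76.8 → 77
  B: 0 + 0.4×(0−0) = 0 + 0 = 0 → 0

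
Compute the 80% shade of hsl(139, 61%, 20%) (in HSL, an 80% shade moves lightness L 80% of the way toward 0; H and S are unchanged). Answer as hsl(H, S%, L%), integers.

L moves 80% from 20 toward 0: 20 − 16 = 4 → 4.
H and S are unchanged.

hsl(139, 61%, 4%)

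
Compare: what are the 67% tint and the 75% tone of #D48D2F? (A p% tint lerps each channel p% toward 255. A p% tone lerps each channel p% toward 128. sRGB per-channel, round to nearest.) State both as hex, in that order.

#F1D9BA, #95836C

#D48D2F is rgb(212, 141, 47).
67% tint:
  R: 212 + 28.81 = 240.81 → 241
  G: 141 + 0.67×(255−141) = 141 + 76.38 = 217.38 → 217
  B: 47 + 139.36 = 186.36 → 186
  → #F1D9BA
75% tone:
  R: 212 − 63 = 149 → 149
  G: 141 + 0.75×(128−141) = 141 − 9.75 = 131.25 → 131
  B: 47 + 0.75×(128−47) = 47 + 60.75 = 107.75 → 108
  → #95836C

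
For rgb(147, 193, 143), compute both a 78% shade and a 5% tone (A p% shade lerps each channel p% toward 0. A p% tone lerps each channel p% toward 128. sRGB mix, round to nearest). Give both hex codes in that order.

#202a1f, #92be8e

78% shade:
  R: 147 + 0.78×(0−147) = 147 − 114.66 = 32.34 → 32
  G: 193 + 0.78×(0−193) = 193 − 150.54 = 42.46 → 42
  B: 143 + 0.78×(0−143) = 143 − 111.54 = 31.46 → 31
  → #202a1f
5% tone:
  R: 147 + 0.05×(128−147) = 147 − 0.95 = 146.05 → 146
  G: 193 + 0.05×(128−193) = 193 − 3.25 = 189.75 → 190
  B: 143 + 0.05×(128−143) = 143 − 0.75 = 142.25 → 142
  → #92be8e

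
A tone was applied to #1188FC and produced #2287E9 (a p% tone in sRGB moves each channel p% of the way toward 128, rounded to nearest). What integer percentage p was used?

#1188FC is rgb(17, 136, 252); #2287E9 is rgb(34, 135, 233).
On the B channel (widest range): 233 ≈ 252 + (p/100)(128 − 252), so p ≈ 100×(233 − 252)/(128 − 252) = -1900/-124 = 15.32.
p = 15 reproduces all three channels after rounding.

15%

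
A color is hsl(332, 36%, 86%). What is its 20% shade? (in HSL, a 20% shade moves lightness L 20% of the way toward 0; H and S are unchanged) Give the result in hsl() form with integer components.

L moves 20% from 86 toward 0: 86 − 17.2 = 68.8 → 69.
H and S are unchanged.

hsl(332, 36%, 69%)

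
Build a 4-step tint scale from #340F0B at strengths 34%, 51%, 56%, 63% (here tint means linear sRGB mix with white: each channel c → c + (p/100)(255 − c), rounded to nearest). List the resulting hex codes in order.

#79615E, #9C8987, #A69594, #B4A6A5

#340F0B is rgb(52, 15, 11).
34%: (52 + 69.02 = 121.02→121, 15 + 81.6 = 96.6→97, 11 + 82.96 = 93.96→94) → #79615E
51%: (52 + 103.53 = 155.53→156, 15 + 122.4 = 137.4→137, 11 + 124.44 = 135.44→135) → #9C8987
56%: (52 + 113.68 = 165.68→166, 15 + 134.4 = 149.4→149, 11 + 136.64 = 147.64→148) → #A69594
63%: (52 + 127.89 = 179.89→180, 15 + 151.2 = 166.2→166, 11 + 153.72 = 164.72→165) → #B4A6A5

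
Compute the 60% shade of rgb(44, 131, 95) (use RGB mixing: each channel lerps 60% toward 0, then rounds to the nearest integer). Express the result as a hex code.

#123426

A 60% shade moves each channel 60% toward 0:
  R: 44 + 0.6×(0−44) = 44 − 26.4 = 17.6 → 18
  G: 131 + 0.6×(0−131) = 131 − 78.6 = 52.4 → 52
  B: 95 − 57 = 38 → 38
rgb(18, 52, 38) = #123426.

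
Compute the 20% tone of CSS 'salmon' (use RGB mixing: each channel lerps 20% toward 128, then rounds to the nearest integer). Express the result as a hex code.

#E28075

CSS salmon is rgb(250, 128, 114).
Per channel, c → c + 0.2(128 − c):
  R: 250 − 24.4 = 225.6 → 226
  G: 128 + 0 = 128 → 128
  B: 114 + 2.8 = 116.8 → 117
rgb(226, 128, 117) = #E28075.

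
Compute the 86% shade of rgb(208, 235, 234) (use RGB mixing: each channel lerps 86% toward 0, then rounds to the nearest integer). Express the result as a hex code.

#1D2121

Per channel, c → c + 0.86(0 − c):
  R: 208 + 0.86×(0−208) = 208 − 178.88 = 29.12 → 29
  G: 235 − 202.1 = 32.9 → 33
  B: 234 − 201.24 = 32.76 → 33
rgb(29, 33, 33) = #1D2121.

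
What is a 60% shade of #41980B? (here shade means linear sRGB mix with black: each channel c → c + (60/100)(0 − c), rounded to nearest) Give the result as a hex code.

#41980B is rgb(65, 152, 11).
Per channel, c → c + 0.6(0 − c):
  R: 65 + 0.6×(0−65) = 65 − 39 = 26 → 26
  G: 152 − 91.2 = 60.8 → 61
  B: 11 − 6.6 = 4.4 → 4
rgb(26, 61, 4) = #1A3D04.

#1A3D04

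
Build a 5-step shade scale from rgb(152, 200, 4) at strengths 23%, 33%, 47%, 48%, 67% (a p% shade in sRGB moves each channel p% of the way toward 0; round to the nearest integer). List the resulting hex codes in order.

#759A03, #668603, #516A02, #4F6802, #324201

23%: (152 − 34.96 = 117.04→117, 200 − 46 = 154→154, 4 − 0.92 = 3.08→3) → #759A03
33%: (152 − 50.16 = 101.84→102, 200 − 66 = 134→134, 4 − 1.32 = 2.68→3) → #668603
47%: (152 − 71.44 = 80.56→81, 200 − 94 = 106→106, 4 − 1.88 = 2.12→2) → #516A02
48%: (152 − 72.96 = 79.04→79, 200 − 96 = 104→104, 4 − 1.92 = 2.08→2) → #4F6802
67%: (152 − 101.84 = 50.16→50, 200 − 134 = 66→66, 4 − 2.68 = 1.32→1) → #324201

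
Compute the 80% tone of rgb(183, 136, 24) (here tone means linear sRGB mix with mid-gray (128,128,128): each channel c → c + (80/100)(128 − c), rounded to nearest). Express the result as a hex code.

#8B826B

Per channel, c → c + 0.8(128 − c):
  R: 183 − 44 = 139 → 139
  G: 136 − 6.4 = 129.6 → 130
  B: 24 + 0.8×(128−24) = 24 + 83.2 = 107.2 → 107
rgb(139, 130, 107) = #8B826B.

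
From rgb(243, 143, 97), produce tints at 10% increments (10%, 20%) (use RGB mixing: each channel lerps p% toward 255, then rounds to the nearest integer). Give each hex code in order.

10%: (243 + 1.2 = 244.2→244, 143 + 11.2 = 154.2→154, 97 + 15.8 = 112.8→113) → #f49a71
20%: (243 + 2.4 = 245.4→245, 143 + 22.4 = 165.4→165, 97 + 31.6 = 128.6→129) → #f5a581

#f49a71, #f5a581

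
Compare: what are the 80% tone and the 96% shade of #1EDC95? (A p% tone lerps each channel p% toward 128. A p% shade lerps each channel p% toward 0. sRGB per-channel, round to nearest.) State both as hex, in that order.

#6C9284, #010906

#1EDC95 is rgb(30, 220, 149).
80% tone:
  R: 30 + 0.8×(128−30) = 30 + 78.4 = 108.4 → 108
  G: 220 − 73.6 = 146.4 → 146
  B: 149 + 0.8×(128−149) = 149 − 16.8 = 132.2 → 132
  → #6C9284
96% shade:
  R: 30 + 0.96×(0−30) = 30 − 28.8 = 1.2 → 1
  G: 220 − 211.2 = 8.8 → 9
  B: 149 − 143.04 = 5.96 → 6
  → #010906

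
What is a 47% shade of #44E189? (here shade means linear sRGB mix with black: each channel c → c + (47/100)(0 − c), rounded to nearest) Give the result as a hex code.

#247749

#44E189 is rgb(68, 225, 137).
Lerp each channel 47% toward 0:
  R: 68 + 0.47×(0−68) = 68 − 31.96 = 36.04 → 36
  G: 225 + 0.47×(0−225) = 225 − 105.75 = 119.25 → 119
  B: 137 + 0.47×(0−137) = 137 − 64.39 = 72.61 → 73
rgb(36, 119, 73) = #247749.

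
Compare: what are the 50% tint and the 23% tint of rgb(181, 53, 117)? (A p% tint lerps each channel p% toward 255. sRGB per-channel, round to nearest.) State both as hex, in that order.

50% tint:
  R: 181 + 0.5×(255−181) = 181 + 37 = 218 → 218
  G: 53 + 101 = 154 → 154
  B: 117 + 0.5×(255−117) = 117 + 69 = 186 → 186
  → #DA9ABA
23% tint:
  R: 181 + 17.02 = 198.02 → 198
  G: 53 + 46.46 = 99.46 → 99
  B: 117 + 31.74 = 148.74 → 149
  → #C66395

#DA9ABA, #C66395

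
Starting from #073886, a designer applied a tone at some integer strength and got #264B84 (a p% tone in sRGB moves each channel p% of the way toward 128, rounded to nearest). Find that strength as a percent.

26%

#073886 is rgb(7, 56, 134); #264B84 is rgb(38, 75, 132).
On the R channel (widest range): 38 ≈ 7 + (p/100)(128 − 7), so p ≈ 100×(38 − 7)/(128 − 7) = 3100/121 = 25.62.
p = 26 reproduces all three channels after rounding.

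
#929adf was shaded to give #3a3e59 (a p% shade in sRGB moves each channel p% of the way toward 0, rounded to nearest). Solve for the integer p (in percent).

60%

#929adf is rgb(146, 154, 223); #3a3e59 is rgb(58, 62, 89).
On the B channel (widest range): 89 ≈ 223 + (p/100)(0 − 223), so p ≈ 100×(89 − 223)/(0 − 223) = -13400/-223 = 60.09.
p = 60 reproduces all three channels after rounding.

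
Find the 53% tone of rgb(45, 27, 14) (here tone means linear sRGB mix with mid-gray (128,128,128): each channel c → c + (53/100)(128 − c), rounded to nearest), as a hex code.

#59514A

Per channel, c → c + 0.53(128 − c):
  R: 45 + 43.99 = 88.99 → 89
  G: 27 + 0.53×(128−27) = 27 + 53.53 = 80.53 → 81
  B: 14 + 0.53×(128−14) = 14 + 60.42 = 74.42 → 74
rgb(89, 81, 74) = #59514A.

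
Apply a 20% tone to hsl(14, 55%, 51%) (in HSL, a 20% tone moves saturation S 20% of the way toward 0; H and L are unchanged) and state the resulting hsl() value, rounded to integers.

S moves 20% from 55 toward 0: 55 − 11 = 44 → 44.
H and L are unchanged.

hsl(14, 44%, 51%)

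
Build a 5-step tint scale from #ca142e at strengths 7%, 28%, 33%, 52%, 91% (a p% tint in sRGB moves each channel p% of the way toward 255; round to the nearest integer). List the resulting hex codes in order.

#ca142e is rgb(202, 20, 46).
7%: (202 + 3.71 = 205.71→206, 20 + 16.45 = 36.45→36, 46 + 14.63 = 60.63→61) → #ce243d
28%: (202 + 14.84 = 216.84→217, 20 + 65.8 = 85.8→86, 46 + 58.52 = 104.52→105) → #d95669
33%: (202 + 17.49 = 219.49→219, 20 + 77.55 = 97.55→98, 46 + 68.97 = 114.97→115) → #db6273
52%: (202 + 27.56 = 229.56→230, 20 + 122.2 = 142.2→142, 46 + 108.68 = 154.68→155) → #e68e9b
91%: (202 + 48.23 = 250.23→250, 20 + 213.85 = 233.85→234, 46 + 190.19 = 236.19→236) → #faeaec

#ce243d, #d95669, #db6273, #e68e9b, #faeaec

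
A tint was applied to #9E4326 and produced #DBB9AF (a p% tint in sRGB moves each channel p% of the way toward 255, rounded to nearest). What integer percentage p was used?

#9E4326 is rgb(158, 67, 38); #DBB9AF is rgb(219, 185, 175).
On the B channel (widest range): 175 ≈ 38 + (p/100)(255 − 38), so p ≈ 100×(175 − 38)/(255 − 38) = 13700/217 = 63.13.
p = 63 reproduces all three channels after rounding.

63%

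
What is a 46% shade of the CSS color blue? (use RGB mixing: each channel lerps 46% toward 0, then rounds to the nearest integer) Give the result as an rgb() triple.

CSS blue is rgb(0, 0, 255).
Per channel, c → c + 0.46(0 − c):
  R: 0 + 0 = 0 → 0
  G: 0 + 0 = 0 → 0
  B: 255 − 117.3 = 137.7 → 138

rgb(0, 0, 138)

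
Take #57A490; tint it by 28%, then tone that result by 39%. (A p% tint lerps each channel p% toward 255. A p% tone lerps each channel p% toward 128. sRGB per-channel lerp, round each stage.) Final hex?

#84A59D

#57A490 is rgb(87, 164, 144).
A 28% tint moves each channel 28% toward 255:
  R: 87 + 47.04 = 134.04 → 134
  G: 164 + 25.48 = 189.48 → 189
  B: 144 + 0.28×(255−144) = 144 + 31.08 = 175.08 → 175
After the tint: rgb(134, 189, 175) = #86BDAF.
Lerp each channel 39% toward 128:
  R: 134 + 0.39×(128−134) = 134 − 2.34 = 131.66 → 132
  G: 189 + 0.39×(128−189) = 189 − 23.79 = 165.21 → 165
  B: 175 + 0.39×(128−175) = 175 − 18.33 = 156.67 → 157
rgb(132, 165, 157) = #84A59D.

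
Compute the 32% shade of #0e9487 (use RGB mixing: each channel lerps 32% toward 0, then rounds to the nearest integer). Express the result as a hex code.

#0e9487 is rgb(14, 148, 135).
Per channel, c → c + 0.32(0 − c):
  R: 14 + 0.32×(0−14) = 14 − 4.48 = 9.52 → 10
  G: 148 − 47.36 = 100.64 → 101
  B: 135 + 0.32×(0−135) = 135 − 43.2 = 91.8 → 92
rgb(10, 101, 92) = #0a655c.

#0a655c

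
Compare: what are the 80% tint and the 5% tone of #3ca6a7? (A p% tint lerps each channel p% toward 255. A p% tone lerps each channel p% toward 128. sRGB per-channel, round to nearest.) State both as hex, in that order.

#d8eded, #3fa4a5

#3ca6a7 is rgb(60, 166, 167).
80% tint:
  R: 60 + 156 = 216 → 216
  G: 166 + 0.8×(255−166) = 166 + 71.2 = 237.2 → 237
  B: 167 + 70.4 = 237.4 → 237
  → #d8eded
5% tone:
  R: 60 + 0.05×(128−60) = 60 + 3.4 = 63.4 → 63
  G: 166 + 0.05×(128−166) = 166 − 1.9 = 164.1 → 164
  B: 167 + 0.05×(128−167) = 167 − 1.95 = 165.05 → 165
  → #3fa4a5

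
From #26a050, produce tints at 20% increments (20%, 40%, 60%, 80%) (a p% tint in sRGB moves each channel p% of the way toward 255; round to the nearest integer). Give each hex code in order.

#51b373, #7dc696, #a8d9b9, #d4ecdc

#26a050 is rgb(38, 160, 80).
20%: (38 + 43.4 = 81.4→81, 160 + 19 = 179→179, 80 + 35 = 115→115) → #51b373
40%: (38 + 86.8 = 124.8→125, 160 + 38 = 198→198, 80 + 70 = 150→150) → #7dc696
60%: (38 + 130.2 = 168.2→168, 160 + 57 = 217→217, 80 + 105 = 185→185) → #a8d9b9
80%: (38 + 173.6 = 211.6→212, 160 + 76 = 236→236, 80 + 140 = 220→220) → #d4ecdc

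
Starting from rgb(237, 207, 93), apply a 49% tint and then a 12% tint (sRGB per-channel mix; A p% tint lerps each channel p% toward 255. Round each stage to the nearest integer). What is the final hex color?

A 49% tint moves each channel 49% toward 255:
  R: 237 + 0.49×(255−237) = 237 + 8.82 = 245.82 → 246
  G: 207 + 0.49×(255−207) = 207 + 23.52 = 230.52 → 231
  B: 93 + 0.49×(255−93) = 93 + 79.38 = 172.38 → 172
After the tint: rgb(246, 231, 172) = #F6E7AC.
Per channel, c → c + 0.12(255 − c):
  R: 246 + 0.12×(255−246) = 246 + 1.08 = 247.08 → 247
  G: 231 + 0.12×(255−231) = 231 + 2.88 = 233.88 → 234
  B: 172 + 0.12×(255−172) = 172 + 9.96 = 181.96 → 182
rgb(247, 234, 182) = #F7EAB6.

#F7EAB6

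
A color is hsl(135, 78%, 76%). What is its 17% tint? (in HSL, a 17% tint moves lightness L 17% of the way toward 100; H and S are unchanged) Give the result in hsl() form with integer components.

L moves 17% from 76 toward 100: 76 + 4.08 = 80.08 → 80.
H and S are unchanged.

hsl(135, 78%, 80%)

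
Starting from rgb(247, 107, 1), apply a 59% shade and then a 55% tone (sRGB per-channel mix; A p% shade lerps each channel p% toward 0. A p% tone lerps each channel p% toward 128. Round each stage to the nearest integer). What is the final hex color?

Per channel, c → c + 0.59(0 − c):
  R: 247 − 145.73 = 101.27 → 101
  G: 107 + 0.59×(0−107) = 107 − 63.13 = 43.87 → 44
  B: 1 − 0.59 = 0.41 → 0
After the shade: rgb(101, 44, 0) = #652C00.
Per channel, c → c + 0.55(128 − c):
  R: 101 + 0.55×(128−101) = 101 + 14.85 = 115.85 → 116
  G: 44 + 0.55×(128−44) = 44 + 46.2 = 90.2 → 90
  B: 0 + 0.55×(128−0) = 0 + 70.4 = 70.4 → 70
rgb(116, 90, 70) = #745A46.

#745A46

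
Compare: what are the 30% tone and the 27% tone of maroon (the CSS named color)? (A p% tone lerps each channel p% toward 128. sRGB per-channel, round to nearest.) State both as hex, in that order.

#802626, #802323

CSS maroon is rgb(128, 0, 0).
30% tone:
  R: 128 + 0 = 128 → 128
  G: 0 + 38.4 = 38.4 → 38
  B: 0 + 0.3×(128−0) = 0 + 38.4 = 38.4 → 38
  → #802626
27% tone:
  R: 128 + 0.27×(128−128) = 128 + 0 = 128 → 128
  G: 0 + 34.56 = 34.56 → 35
  B: 0 + 34.56 = 34.56 → 35
  → #802323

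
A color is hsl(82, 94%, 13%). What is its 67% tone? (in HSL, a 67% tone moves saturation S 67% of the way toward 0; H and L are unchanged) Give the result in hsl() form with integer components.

hsl(82, 31%, 13%)

S moves 67% from 94 toward 0: 94 − 62.98 = 31.02 → 31.
H and L are unchanged.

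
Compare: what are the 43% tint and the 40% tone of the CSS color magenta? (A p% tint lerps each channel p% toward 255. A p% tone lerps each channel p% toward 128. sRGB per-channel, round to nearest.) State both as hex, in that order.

CSS magenta is rgb(255, 0, 255).
43% tint:
  R: 255 + 0.43×(255−255) = 255 + 0 = 255 → 255
  G: 0 + 0.43×(255−0) = 0 + 109.65 = 109.65 → 110
  B: 255 + 0.43×(255−255) = 255 + 0 = 255 → 255
  → #ff6eff
40% tone:
  R: 255 + 0.4×(128−255) = 255 − 50.8 = 204.2 → 204
  G: 0 + 0.4×(128−0) = 0 + 51.2 = 51.2 → 51
  B: 255 + 0.4×(128−255) = 255 − 50.8 = 204.2 → 204
  → #cc33cc

#ff6eff, #cc33cc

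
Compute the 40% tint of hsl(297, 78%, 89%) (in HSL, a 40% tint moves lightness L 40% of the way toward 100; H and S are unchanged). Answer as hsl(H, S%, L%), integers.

L moves 40% from 89 toward 100: 89 + 4.4 = 93.4 → 93.
H and S are unchanged.

hsl(297, 78%, 93%)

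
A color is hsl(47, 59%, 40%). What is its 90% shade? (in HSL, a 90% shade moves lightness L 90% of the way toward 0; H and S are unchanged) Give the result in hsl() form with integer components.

hsl(47, 59%, 4%)

L moves 90% from 40 toward 0: 40 − 36 = 4 → 4.
H and S are unchanged.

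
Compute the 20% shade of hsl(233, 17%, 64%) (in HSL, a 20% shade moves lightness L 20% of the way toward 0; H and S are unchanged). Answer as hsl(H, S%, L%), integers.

hsl(233, 17%, 51%)

L moves 20% from 64 toward 0: 64 − 12.8 = 51.2 → 51.
H and S are unchanged.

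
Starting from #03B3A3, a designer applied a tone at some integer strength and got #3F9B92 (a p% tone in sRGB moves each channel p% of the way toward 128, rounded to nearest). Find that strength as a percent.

48%

#03B3A3 is rgb(3, 179, 163); #3F9B92 is rgb(63, 155, 146).
On the R channel (widest range): 63 ≈ 3 + (p/100)(128 − 3), so p ≈ 100×(63 − 3)/(128 − 3) = 6000/125 = 48.00.
p = 48 reproduces all three channels after rounding.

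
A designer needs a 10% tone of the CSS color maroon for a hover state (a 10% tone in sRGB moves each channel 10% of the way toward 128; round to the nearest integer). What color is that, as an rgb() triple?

rgb(128, 13, 13)

CSS maroon is rgb(128, 0, 0).
Per channel, c → c + 0.1(128 − c):
  R: 128 + 0.1×(128−128) = 128 + 0 = 128 → 128
  G: 0 + 0.1×(128−0) = 0 + 12.8 = 12.8 → 13
  B: 0 + 0.1×(128−0) = 0 + 12.8 = 12.8 → 13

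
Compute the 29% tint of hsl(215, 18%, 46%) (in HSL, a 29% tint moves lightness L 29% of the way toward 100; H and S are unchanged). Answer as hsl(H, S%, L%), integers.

hsl(215, 18%, 62%)

L moves 29% from 46 toward 100: 46 + 15.66 = 61.66 → 62.
H and S are unchanged.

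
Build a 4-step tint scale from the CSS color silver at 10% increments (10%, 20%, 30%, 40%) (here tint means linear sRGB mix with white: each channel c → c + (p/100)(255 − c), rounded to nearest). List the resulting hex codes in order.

CSS silver is rgb(192, 192, 192).
10%: (192 + 6.3 = 198.3→198, 192 + 6.3 = 198.3→198, 192 + 6.3 = 198.3→198) → #C6C6C6
20%: (192 + 12.6 = 204.6→205, 192 + 12.6 = 204.6→205, 192 + 12.6 = 204.6→205) → #CDCDCD
30%: (192 + 18.9 = 210.9→211, 192 + 18.9 = 210.9→211, 192 + 18.9 = 210.9→211) → #D3D3D3
40%: (192 + 25.2 = 217.2→217, 192 + 25.2 = 217.2→217, 192 + 25.2 = 217.2→217) → #D9D9D9

#C6C6C6, #CDCDCD, #D3D3D3, #D9D9D9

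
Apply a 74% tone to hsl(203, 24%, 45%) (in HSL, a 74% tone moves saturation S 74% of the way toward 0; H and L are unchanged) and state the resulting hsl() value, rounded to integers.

S moves 74% from 24 toward 0: 24 − 17.76 = 6.24 → 6.
H and L are unchanged.

hsl(203, 6%, 45%)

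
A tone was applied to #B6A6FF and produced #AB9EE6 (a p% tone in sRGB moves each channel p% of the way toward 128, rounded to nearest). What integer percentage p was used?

20%

#B6A6FF is rgb(182, 166, 255); #AB9EE6 is rgb(171, 158, 230).
On the B channel (widest range): 230 ≈ 255 + (p/100)(128 − 255), so p ≈ 100×(230 − 255)/(128 − 255) = -2500/-127 = 19.69.
p = 20 reproduces all three channels after rounding.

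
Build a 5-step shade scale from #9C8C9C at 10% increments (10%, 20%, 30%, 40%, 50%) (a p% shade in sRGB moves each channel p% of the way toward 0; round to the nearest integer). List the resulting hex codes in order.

#9C8C9C is rgb(156, 140, 156).
10%: (156 − 15.6 = 140.4→140, 140 − 14 = 126→126, 156 − 15.6 = 140.4→140) → #8C7E8C
20%: (156 − 31.2 = 124.8→125, 140 − 28 = 112→112, 156 − 31.2 = 124.8→125) → #7D707D
30%: (156 − 46.8 = 109.2→109, 140 − 42 = 98→98, 156 − 46.8 = 109.2→109) → #6D626D
40%: (156 − 62.4 = 93.6→94, 140 − 56 = 84→84, 156 − 62.4 = 93.6→94) → #5E545E
50%: (156 − 78 = 78→78, 140 − 70 = 70→70, 156 − 78 = 78→78) → #4E464E

#8C7E8C, #7D707D, #6D626D, #5E545E, #4E464E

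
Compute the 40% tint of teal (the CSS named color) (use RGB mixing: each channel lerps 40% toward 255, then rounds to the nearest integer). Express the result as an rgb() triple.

rgb(102, 179, 179)

CSS teal is rgb(0, 128, 128).
Lerp each channel 40% toward 255:
  R: 0 + 0.4×(255−0) = 0 + 102 = 102 → 102
  G: 128 + 50.8 = 178.8 → 179
  B: 128 + 0.4×(255−128) = 128 + 50.8 = 178.8 → 179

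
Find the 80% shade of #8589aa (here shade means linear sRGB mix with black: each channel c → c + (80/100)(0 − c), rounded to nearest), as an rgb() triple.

#8589aa is rgb(133, 137, 170).
Per channel, c → c + 0.8(0 − c):
  R: 133 + 0.8×(0−133) = 133 − 106.4 = 26.6 → 27
  G: 137 − 109.6 = 27.4 → 27
  B: 170 − 136 = 34 → 34

rgb(27, 27, 34)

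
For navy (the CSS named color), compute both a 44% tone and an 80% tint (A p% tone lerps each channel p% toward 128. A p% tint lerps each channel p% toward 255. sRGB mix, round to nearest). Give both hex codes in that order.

CSS navy is rgb(0, 0, 128).
44% tone:
  R: 0 + 0.44×(128−0) = 0 + 56.32 = 56.32 → 56
  G: 0 + 0.44×(128−0) = 0 + 56.32 = 56.32 → 56
  B: 128 + 0 = 128 → 128
  → #383880
80% tint:
  R: 0 + 0.8×(255−0) = 0 + 204 = 204 → 204
  G: 0 + 0.8×(255−0) = 0 + 204 = 204 → 204
  B: 128 + 0.8×(255−128) = 128 + 101.6 = 229.6 → 230
  → #cccce6

#383880, #cccce6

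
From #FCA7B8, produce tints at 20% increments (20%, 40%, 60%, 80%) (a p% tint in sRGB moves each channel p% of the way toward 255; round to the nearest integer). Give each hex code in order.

#FDB9C6, #FDCAD4, #FEDCE3, #FEEDF1

#FCA7B8 is rgb(252, 167, 184).
20%: (252 + 0.6 = 252.6→253, 167 + 17.6 = 184.6→185, 184 + 14.2 = 198.2→198) → #FDB9C6
40%: (252 + 1.2 = 253.2→253, 167 + 35.2 = 202.2→202, 184 + 28.4 = 212.4→212) → #FDCAD4
60%: (252 + 1.8 = 253.8→254, 167 + 52.8 = 219.8→220, 184 + 42.6 = 226.6→227) → #FEDCE3
80%: (252 + 2.4 = 254.4→254, 167 + 70.4 = 237.4→237, 184 + 56.8 = 240.8→241) → #FEEDF1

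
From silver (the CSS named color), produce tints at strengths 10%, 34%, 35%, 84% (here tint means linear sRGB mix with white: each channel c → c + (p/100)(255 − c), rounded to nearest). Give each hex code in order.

CSS silver is rgb(192, 192, 192).
10%: (192 + 6.3 = 198.3→198, 192 + 6.3 = 198.3→198, 192 + 6.3 = 198.3→198) → #c6c6c6
34%: (192 + 21.42 = 213.42→213, 192 + 21.42 = 213.42→213, 192 + 21.42 = 213.42→213) → #d5d5d5
35%: (192 + 22.05 = 214.05→214, 192 + 22.05 = 214.05→214, 192 + 22.05 = 214.05→214) → #d6d6d6
84%: (192 + 52.92 = 244.92→245, 192 + 52.92 = 244.92→245, 192 + 52.92 = 244.92→245) → #f5f5f5

#c6c6c6, #d5d5d5, #d6d6d6, #f5f5f5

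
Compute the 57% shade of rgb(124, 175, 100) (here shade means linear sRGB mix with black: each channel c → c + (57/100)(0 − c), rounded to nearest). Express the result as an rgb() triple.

rgb(53, 75, 43)

Per channel, c → c + 0.57(0 − c):
  R: 124 − 70.68 = 53.32 → 53
  G: 175 − 99.75 = 75.25 → 75
  B: 100 − 57 = 43 → 43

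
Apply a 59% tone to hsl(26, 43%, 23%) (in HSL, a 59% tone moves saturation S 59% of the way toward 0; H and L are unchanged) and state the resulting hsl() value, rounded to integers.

S moves 59% from 43 toward 0: 43 − 25.37 = 17.63 → 18.
H and L are unchanged.

hsl(26, 18%, 23%)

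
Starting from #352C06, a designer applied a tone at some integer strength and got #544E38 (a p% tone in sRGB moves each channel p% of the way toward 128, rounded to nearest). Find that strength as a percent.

#352C06 is rgb(53, 44, 6); #544E38 is rgb(84, 78, 56).
On the B channel (widest range): 56 ≈ 6 + (p/100)(128 − 6), so p ≈ 100×(56 − 6)/(128 − 6) = 5000/122 = 40.98.
p = 41 reproduces all three channels after rounding.

41%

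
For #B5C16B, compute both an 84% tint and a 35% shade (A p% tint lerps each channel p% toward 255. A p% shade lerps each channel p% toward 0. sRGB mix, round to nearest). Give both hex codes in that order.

#F3F5E7, #767D46

#B5C16B is rgb(181, 193, 107).
84% tint:
  R: 181 + 62.16 = 243.16 → 243
  G: 193 + 0.84×(255−193) = 193 + 52.08 = 245.08 → 245
  B: 107 + 124.32 = 231.32 → 231
  → #F3F5E7
35% shade:
  R: 181 − 63.35 = 117.65 → 118
  G: 193 + 0.35×(0−193) = 193 − 67.55 = 125.45 → 125
  B: 107 − 37.45 = 69.55 → 70
  → #767D46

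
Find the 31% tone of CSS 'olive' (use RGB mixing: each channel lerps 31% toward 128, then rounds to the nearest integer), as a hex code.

CSS olive is rgb(128, 128, 0).
A 31% tone moves each channel 31% toward 128:
  R: 128 + 0.31×(128−128) = 128 + 0 = 128 → 128
  G: 128 + 0.31×(128−128) = 128 + 0 = 128 → 128
  B: 0 + 0.31×(128−0) = 0 + 39.68 = 39.68 → 40
rgb(128, 128, 40) = #808028.

#808028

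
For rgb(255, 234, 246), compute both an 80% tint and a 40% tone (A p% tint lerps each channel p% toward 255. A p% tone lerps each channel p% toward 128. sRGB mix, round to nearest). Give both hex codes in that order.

#FFFBFD, #CCC0C7

80% tint:
  R: 255 + 0 = 255 → 255
  G: 234 + 16.8 = 250.8 → 251
  B: 246 + 0.8×(255−246) = 246 + 7.2 = 253.2 → 253
  → #FFFBFD
40% tone:
  R: 255 − 50.8 = 204.2 → 204
  G: 234 − 42.4 = 191.6 → 192
  B: 246 + 0.4×(128−246) = 246 − 47.2 = 198.8 → 199
  → #CCC0C7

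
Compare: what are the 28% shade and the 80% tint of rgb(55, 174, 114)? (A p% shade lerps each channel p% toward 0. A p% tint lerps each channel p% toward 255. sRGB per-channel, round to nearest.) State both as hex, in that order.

28% shade:
  R: 55 + 0.28×(0−55) = 55 − 15.4 = 39.6 → 40
  G: 174 + 0.28×(0−174) = 174 − 48.72 = 125.28 → 125
  B: 114 − 31.92 = 82.08 → 82
  → #287d52
80% tint:
  R: 55 + 160 = 215 → 215
  G: 174 + 0.8×(255−174) = 174 + 64.8 = 238.8 → 239
  B: 114 + 0.8×(255−114) = 114 + 112.8 = 226.8 → 227
  → #d7efe3

#287d52, #d7efe3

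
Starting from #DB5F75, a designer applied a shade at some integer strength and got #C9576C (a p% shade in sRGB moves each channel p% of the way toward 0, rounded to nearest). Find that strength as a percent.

8%

#DB5F75 is rgb(219, 95, 117); #C9576C is rgb(201, 87, 108).
On the R channel (widest range): 201 ≈ 219 + (p/100)(0 − 219), so p ≈ 100×(201 − 219)/(0 − 219) = -1800/-219 = 8.22.
p = 8 reproduces all three channels after rounding.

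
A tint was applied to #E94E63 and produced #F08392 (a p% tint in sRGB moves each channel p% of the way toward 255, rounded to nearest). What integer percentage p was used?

#E94E63 is rgb(233, 78, 99); #F08392 is rgb(240, 131, 146).
On the G channel (widest range): 131 ≈ 78 + (p/100)(255 − 78), so p ≈ 100×(131 − 78)/(255 − 78) = 5300/177 = 29.94.
p = 30 reproduces all three channels after rounding.

30%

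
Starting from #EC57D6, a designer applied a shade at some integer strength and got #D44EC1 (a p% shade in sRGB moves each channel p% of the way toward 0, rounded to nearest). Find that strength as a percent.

10%

#EC57D6 is rgb(236, 87, 214); #D44EC1 is rgb(212, 78, 193).
On the R channel (widest range): 212 ≈ 236 + (p/100)(0 − 236), so p ≈ 100×(212 − 236)/(0 − 236) = -2400/-236 = 10.17.
p = 10 reproduces all three channels after rounding.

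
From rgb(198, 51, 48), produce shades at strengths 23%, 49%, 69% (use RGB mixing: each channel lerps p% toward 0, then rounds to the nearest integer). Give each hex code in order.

23%: (198 − 45.54 = 152.46→152, 51 − 11.73 = 39.27→39, 48 − 11.04 = 36.96→37) → #982725
49%: (198 − 97.02 = 100.98→101, 51 − 24.99 = 26.01→26, 48 − 23.52 = 24.48→24) → #651A18
69%: (198 − 136.62 = 61.38→61, 51 − 35.19 = 15.81→16, 48 − 33.12 = 14.88→15) → #3D100F

#982725, #651A18, #3D100F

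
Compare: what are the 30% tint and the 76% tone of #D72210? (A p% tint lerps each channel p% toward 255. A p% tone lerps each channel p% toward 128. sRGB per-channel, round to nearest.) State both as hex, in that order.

#D72210 is rgb(215, 34, 16).
30% tint:
  R: 215 + 12 = 227 → 227
  G: 34 + 0.3×(255−34) = 34 + 66.3 = 100.3 → 100
  B: 16 + 0.3×(255−16) = 16 + 71.7 = 87.7 → 88
  → #E36458
76% tone:
  R: 215 − 66.12 = 148.88 → 149
  G: 34 + 71.44 = 105.44 → 105
  B: 16 + 0.76×(128−16) = 16 + 85.12 = 101.12 → 101
  → #956965

#E36458, #956965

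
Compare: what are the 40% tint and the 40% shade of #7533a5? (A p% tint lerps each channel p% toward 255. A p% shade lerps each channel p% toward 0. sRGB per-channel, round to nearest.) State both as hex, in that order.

#ac85c9, #461f63

#7533a5 is rgb(117, 51, 165).
40% tint:
  R: 117 + 0.4×(255−117) = 117 + 55.2 = 172.2 → 172
  G: 51 + 0.4×(255−51) = 51 + 81.6 = 132.6 → 133
  B: 165 + 0.4×(255−165) = 165 + 36 = 201 → 201
  → #ac85c9
40% shade:
  R: 117 + 0.4×(0−117) = 117 − 46.8 = 70.2 → 70
  G: 51 + 0.4×(0−51) = 51 − 20.4 = 30.6 → 31
  B: 165 − 66 = 99 → 99
  → #461f63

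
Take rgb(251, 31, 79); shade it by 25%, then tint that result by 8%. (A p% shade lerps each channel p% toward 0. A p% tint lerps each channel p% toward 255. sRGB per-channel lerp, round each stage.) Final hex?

A 25% shade moves each channel 25% toward 0:
  R: 251 − 62.75 = 188.25 → 188
  G: 31 + 0.25×(0−31) = 31 − 7.75 = 23.25 → 23
  B: 79 + 0.25×(0−79) = 79 − 19.75 = 59.25 → 59
After the shade: rgb(188, 23, 59) = #bc173b.
An 8% tint moves each channel 8% toward 255:
  R: 188 + 0.08×(255−188) = 188 + 5.36 = 193.36 → 193
  G: 23 + 18.56 = 41.56 → 42
  B: 59 + 15.68 = 74.68 → 75
rgb(193, 42, 75) = #c12a4b.

#c12a4b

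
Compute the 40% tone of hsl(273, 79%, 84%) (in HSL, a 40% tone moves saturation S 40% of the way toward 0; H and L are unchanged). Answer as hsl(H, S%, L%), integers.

S moves 40% from 79 toward 0: 79 − 31.6 = 47.4 → 47.
H and L are unchanged.

hsl(273, 47%, 84%)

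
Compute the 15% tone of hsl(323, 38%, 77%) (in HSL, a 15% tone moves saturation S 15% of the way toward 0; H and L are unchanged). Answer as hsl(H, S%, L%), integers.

S moves 15% from 38 toward 0: 38 − 5.7 = 32.3 → 32.
H and L are unchanged.

hsl(323, 32%, 77%)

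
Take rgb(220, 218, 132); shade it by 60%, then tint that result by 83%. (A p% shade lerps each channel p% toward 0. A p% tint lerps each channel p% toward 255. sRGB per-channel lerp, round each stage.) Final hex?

#E3E2DD

Per channel, c → c + 0.6(0 − c):
  R: 220 − 132 = 88 → 88
  G: 218 + 0.6×(0−218) = 218 − 130.8 = 87.2 → 87
  B: 132 + 0.6×(0−132) = 132 − 79.2 = 52.8 → 53
After the shade: rgb(88, 87, 53) = #585735.
Lerp each channel 83% toward 255:
  R: 88 + 0.83×(255−88) = 88 + 138.61 = 226.61 → 227
  G: 87 + 0.83×(255−87) = 87 + 139.44 = 226.44 → 226
  B: 53 + 0.83×(255−53) = 53 + 167.66 = 220.66 → 221
rgb(227, 226, 221) = #E3E2DD.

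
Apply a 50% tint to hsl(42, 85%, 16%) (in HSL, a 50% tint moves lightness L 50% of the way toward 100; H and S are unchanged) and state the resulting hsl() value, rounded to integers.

L moves 50% from 16 toward 100: 16 + 42 = 58 → 58.
H and S are unchanged.

hsl(42, 85%, 58%)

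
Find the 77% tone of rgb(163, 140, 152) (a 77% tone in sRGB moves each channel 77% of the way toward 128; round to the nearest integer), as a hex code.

Per channel, c → c + 0.77(128 − c):
  R: 163 + 0.77×(128−163) = 163 − 26.95 = 136.05 → 136
  G: 140 + 0.77×(128−140) = 140 − 9.24 = 130.76 → 131
  B: 152 + 0.77×(128−152) = 152 − 18.48 = 133.52 → 134
rgb(136, 131, 134) = #888386.

#888386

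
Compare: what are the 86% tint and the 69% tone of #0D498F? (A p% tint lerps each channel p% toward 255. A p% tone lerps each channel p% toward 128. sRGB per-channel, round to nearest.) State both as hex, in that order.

#DDE6EF, #5C6F85

#0D498F is rgb(13, 73, 143).
86% tint:
  R: 13 + 208.12 = 221.12 → 221
  G: 73 + 0.86×(255−73) = 73 + 156.52 = 229.52 → 230
  B: 143 + 0.86×(255−143) = 143 + 96.32 = 239.32 → 239
  → #DDE6EF
69% tone:
  R: 13 + 0.69×(128−13) = 13 + 79.35 = 92.35 → 92
  G: 73 + 37.95 = 110.95 → 111
  B: 143 − 10.35 = 132.65 → 133
  → #5C6F85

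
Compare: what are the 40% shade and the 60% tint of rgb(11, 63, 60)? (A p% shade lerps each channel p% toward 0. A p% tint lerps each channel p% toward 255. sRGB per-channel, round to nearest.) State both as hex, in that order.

#072624, #9DB2B1

40% shade:
  R: 11 + 0.4×(0−11) = 11 − 4.4 = 6.6 → 7
  G: 63 + 0.4×(0−63) = 63 − 25.2 = 37.8 → 38
  B: 60 + 0.4×(0−60) = 60 − 24 = 36 → 36
  → #072624
60% tint:
  R: 11 + 0.6×(255−11) = 11 + 146.4 = 157.4 → 157
  G: 63 + 0.6×(255−63) = 63 + 115.2 = 178.2 → 178
  B: 60 + 0.6×(255−60) = 60 + 117 = 177 → 177
  → #9DB2B1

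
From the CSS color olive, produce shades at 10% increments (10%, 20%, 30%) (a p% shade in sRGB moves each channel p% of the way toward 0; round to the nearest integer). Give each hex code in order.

CSS olive is rgb(128, 128, 0).
10%: (128 − 12.8 = 115.2→115, 128 − 12.8 = 115.2→115, 0→0) → #737300
20%: (128 − 25.6 = 102.4→102, 128 − 25.6 = 102.4→102, 0→0) → #666600
30%: (128 − 38.4 = 89.6→90, 128 − 38.4 = 89.6→90, 0→0) → #5a5a00

#737300, #666600, #5a5a00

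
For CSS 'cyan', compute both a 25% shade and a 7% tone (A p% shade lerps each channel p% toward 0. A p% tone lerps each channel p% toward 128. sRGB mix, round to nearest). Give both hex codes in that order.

CSS cyan is rgb(0, 255, 255).
25% shade:
  R: 0 + 0.25×(0−0) = 0 + 0 = 0 → 0
  G: 255 + 0.25×(0−255) = 255 − 63.75 = 191.25 → 191
  B: 255 − 63.75 = 191.25 → 191
  → #00BFBF
7% tone:
  R: 0 + 8.96 = 8.96 → 9
  G: 255 + 0.07×(128−255) = 255 − 8.89 = 246.11 → 246
  B: 255 + 0.07×(128−255) = 255 − 8.89 = 246.11 → 246
  → #09F6F6

#00BFBF, #09F6F6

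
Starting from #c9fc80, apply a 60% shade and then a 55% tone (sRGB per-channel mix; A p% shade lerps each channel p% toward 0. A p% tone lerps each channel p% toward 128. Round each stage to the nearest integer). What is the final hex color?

#6a745d

#c9fc80 is rgb(201, 252, 128).
Lerp each channel 60% toward 0:
  R: 201 + 0.6×(0−201) = 201 − 120.6 = 80.4 → 80
  G: 252 − 151.2 = 100.8 → 101
  B: 128 − 76.8 = 51.2 → 51
After the shade: rgb(80, 101, 51) = #506533.
Per channel, c → c + 0.55(128 − c):
  R: 80 + 0.55×(128−80) = 80 + 26.4 = 106.4 → 106
  G: 101 + 0.55×(128−101) = 101 + 14.85 = 115.85 → 116
  B: 51 + 42.35 = 93.35 → 93
rgb(106, 116, 93) = #6a745d.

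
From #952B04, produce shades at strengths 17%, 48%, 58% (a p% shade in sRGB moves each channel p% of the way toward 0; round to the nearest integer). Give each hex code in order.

#7C2403, #4D1602, #3F1202

#952B04 is rgb(149, 43, 4).
17%: (149 − 25.33 = 123.67→124, 43 − 7.31 = 35.69→36, 4 − 0.68 = 3.32→3) → #7C2403
48%: (149 − 71.52 = 77.48→77, 43 − 20.64 = 22.36→22, 4 − 1.92 = 2.08→2) → #4D1602
58%: (149 − 86.42 = 62.58→63, 43 − 24.94 = 18.06→18, 4 − 2.32 = 1.68→2) → #3F1202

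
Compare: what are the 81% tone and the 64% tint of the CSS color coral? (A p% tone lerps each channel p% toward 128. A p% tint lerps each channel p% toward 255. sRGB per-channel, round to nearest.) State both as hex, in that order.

CSS coral is rgb(255, 127, 80).
81% tone:
  R: 255 − 102.87 = 152.13 → 152
  G: 127 + 0.81×(128−127) = 127 + 0.81 = 127.81 → 128
  B: 80 + 0.81×(128−80) = 80 + 38.88 = 118.88 → 119
  → #988077
64% tint:
  R: 255 + 0 = 255 → 255
  G: 127 + 0.64×(255−127) = 127 + 81.92 = 208.92 → 209
  B: 80 + 0.64×(255−80) = 80 + 112 = 192 → 192
  → #FFD1C0

#988077, #FFD1C0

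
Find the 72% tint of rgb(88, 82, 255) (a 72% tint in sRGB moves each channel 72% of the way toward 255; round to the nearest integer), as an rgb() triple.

rgb(208, 207, 255)

Per channel, c → c + 0.72(255 − c):
  R: 88 + 120.24 = 208.24 → 208
  G: 82 + 0.72×(255−82) = 82 + 124.56 = 206.56 → 207
  B: 255 + 0.72×(255−255) = 255 + 0 = 255 → 255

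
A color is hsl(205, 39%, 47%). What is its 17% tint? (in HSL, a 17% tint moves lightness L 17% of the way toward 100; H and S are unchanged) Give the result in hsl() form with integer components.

hsl(205, 39%, 56%)

L moves 17% from 47 toward 100: 47 + 9.01 = 56.01 → 56.
H and S are unchanged.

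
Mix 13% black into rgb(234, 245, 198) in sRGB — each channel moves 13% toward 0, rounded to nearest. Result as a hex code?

Per channel, c → c + 0.13(0 − c):
  R: 234 − 30.42 = 203.58 → 204
  G: 245 + 0.13×(0−245) = 245 − 31.85 = 213.15 → 213
  B: 198 + 0.13×(0−198) = 198 − 25.74 = 172.26 → 172
rgb(204, 213, 172) = #ccd5ac.

#ccd5ac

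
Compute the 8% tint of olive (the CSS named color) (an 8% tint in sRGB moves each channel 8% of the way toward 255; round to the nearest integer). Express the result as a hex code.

#8A8A14

CSS olive is rgb(128, 128, 0).
An 8% tint moves each channel 8% toward 255:
  R: 128 + 0.08×(255−128) = 128 + 10.16 = 138.16 → 138
  G: 128 + 10.16 = 138.16 → 138
  B: 0 + 20.4 = 20.4 → 20
rgb(138, 138, 20) = #8A8A14.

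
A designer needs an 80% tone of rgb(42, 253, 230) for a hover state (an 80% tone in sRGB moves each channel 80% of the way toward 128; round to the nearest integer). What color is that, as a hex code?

#6F9994

Lerp each channel 80% toward 128:
  R: 42 + 0.8×(128−42) = 42 + 68.8 = 110.8 → 111
  G: 253 − 100 = 153 → 153
  B: 230 + 0.8×(128−230) = 230 − 81.6 = 148.4 → 148
rgb(111, 153, 148) = #6F9994.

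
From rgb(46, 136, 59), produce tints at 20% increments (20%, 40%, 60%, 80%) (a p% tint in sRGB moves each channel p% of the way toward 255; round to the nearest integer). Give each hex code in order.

20%: (46 + 41.8 = 87.8→88, 136 + 23.8 = 159.8→160, 59 + 39.2 = 98.2→98) → #58A062
40%: (46 + 83.6 = 129.6→130, 136 + 47.6 = 183.6→184, 59 + 78.4 = 137.4→137) → #82B889
60%: (46 + 125.4 = 171.4→171, 136 + 71.4 = 207.4→207, 59 + 117.6 = 176.6→177) → #ABCFB1
80%: (46 + 167.2 = 213.2→213, 136 + 95.2 = 231.2→231, 59 + 156.8 = 215.8→216) → #D5E7D8

#58A062, #82B889, #ABCFB1, #D5E7D8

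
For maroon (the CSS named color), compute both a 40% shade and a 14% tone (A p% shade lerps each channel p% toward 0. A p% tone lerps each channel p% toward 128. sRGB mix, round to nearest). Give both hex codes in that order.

CSS maroon is rgb(128, 0, 0).
40% shade:
  R: 128 − 51.2 = 76.8 → 77
  G: 0 + 0.4×(0−0) = 0 + 0 = 0 → 0
  B: 0 + 0.4×(0−0) = 0 + 0 = 0 → 0
  → #4d0000
14% tone:
  R: 128 + 0.14×(128−128) = 128 + 0 = 128 → 128
  G: 0 + 0.14×(128−0) = 0 + 17.92 = 17.92 → 18
  B: 0 + 17.92 = 17.92 → 18
  → #801212

#4d0000, #801212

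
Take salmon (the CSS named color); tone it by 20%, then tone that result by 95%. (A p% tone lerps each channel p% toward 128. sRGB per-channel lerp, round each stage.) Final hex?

CSS salmon is rgb(250, 128, 114).
A 20% tone moves each channel 20% toward 128:
  R: 250 + 0.2×(128−250) = 250 − 24.4 = 225.6 → 226
  G: 128 + 0.2×(128−128) = 128 + 0 = 128 → 128
  B: 114 + 0.2×(128−114) = 114 + 2.8 = 116.8 → 117
After the tone: rgb(226, 128, 117) = #E28075.
Lerp each channel 95% toward 128:
  R: 226 − 93.1 = 132.9 → 133
  G: 128 + 0 = 128 → 128
  B: 117 + 10.45 = 127.45 → 127
rgb(133, 128, 127) = #85807F.

#85807F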